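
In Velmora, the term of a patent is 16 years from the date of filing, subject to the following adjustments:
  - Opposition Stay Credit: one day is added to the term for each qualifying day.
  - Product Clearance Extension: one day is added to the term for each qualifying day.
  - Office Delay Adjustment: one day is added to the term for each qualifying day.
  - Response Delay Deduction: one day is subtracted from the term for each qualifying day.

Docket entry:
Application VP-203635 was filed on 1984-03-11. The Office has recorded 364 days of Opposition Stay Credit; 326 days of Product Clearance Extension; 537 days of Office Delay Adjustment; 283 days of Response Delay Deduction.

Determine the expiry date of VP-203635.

Base term: filing date + 16 years → 11 March 2000.
Opposition Stay Credit: +364 days → 10 March 2001.
Product Clearance Extension: +326 days → 30 January 2002.
Office Delay Adjustment: +537 days → 21 July 2003.
Response Delay Deduction: −283 days → 11 October 2002.

2002-10-11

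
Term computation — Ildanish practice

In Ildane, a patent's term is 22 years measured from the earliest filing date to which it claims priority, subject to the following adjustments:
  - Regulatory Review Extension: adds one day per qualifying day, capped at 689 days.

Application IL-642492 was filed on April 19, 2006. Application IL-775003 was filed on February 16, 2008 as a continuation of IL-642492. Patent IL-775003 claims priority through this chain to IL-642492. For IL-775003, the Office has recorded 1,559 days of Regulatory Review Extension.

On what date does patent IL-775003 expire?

Earliest priority filing: 19 April 2006.
Base term: 19 April 2006 + 22 years → 19 April 2028.
Regulatory Review Extension: 1559 days claimed exceeds the 689-day cap, so +689 days → 9 March 2030.

March 9, 2030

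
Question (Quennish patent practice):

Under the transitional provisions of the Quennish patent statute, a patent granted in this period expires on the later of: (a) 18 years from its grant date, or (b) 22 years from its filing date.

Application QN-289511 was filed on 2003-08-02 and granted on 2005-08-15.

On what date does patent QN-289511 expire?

(a) grant + 18 years → 15 August 2023.
(b) filing + 22 years → 2 August 2025.
Later of the two: 2 August 2025.

2025-08-02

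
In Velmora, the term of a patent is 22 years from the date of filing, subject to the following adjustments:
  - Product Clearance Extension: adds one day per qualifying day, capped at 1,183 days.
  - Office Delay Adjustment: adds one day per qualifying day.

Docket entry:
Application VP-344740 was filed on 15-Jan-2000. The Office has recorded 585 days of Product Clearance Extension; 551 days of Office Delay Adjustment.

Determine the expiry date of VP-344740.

2025-02-24

Base term: filing date + 22 years → 15 January 2022.
Product Clearance Extension: 585 days (within the 1183-day cap) → +585 days → 23 August 2023.
Office Delay Adjustment: +551 days → 24 February 2025.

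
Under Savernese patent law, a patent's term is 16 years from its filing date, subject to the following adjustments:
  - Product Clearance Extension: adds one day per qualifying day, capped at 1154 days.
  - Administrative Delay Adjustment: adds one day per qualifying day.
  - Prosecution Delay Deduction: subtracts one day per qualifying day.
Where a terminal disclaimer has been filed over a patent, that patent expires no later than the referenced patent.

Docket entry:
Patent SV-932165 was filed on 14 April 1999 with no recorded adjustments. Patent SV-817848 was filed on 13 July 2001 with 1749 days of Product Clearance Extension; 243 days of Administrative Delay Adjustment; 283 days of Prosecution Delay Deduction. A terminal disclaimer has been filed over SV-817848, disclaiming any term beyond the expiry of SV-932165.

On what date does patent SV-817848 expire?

2015-04-14

Natural term of SV-817848:
  Base: filing + 16 years → 13 July 2017.
  Product Clearance Extension: 1749 days claimed exceeds the 1154-day cap, so +1154 days → 9 September 2020.
  Administrative Delay Adjustment: +243 days → 10 May 2021.
  Prosecution Delay Deduction: −283 days → 31 July 2020.
Expiry of referenced patent SV-932165:
  Base: filing + 16 years → 14 April 2015.
Terminal disclaimer: SV-817848 expires on the earlier of 31 July 2020 and 14 April 2015.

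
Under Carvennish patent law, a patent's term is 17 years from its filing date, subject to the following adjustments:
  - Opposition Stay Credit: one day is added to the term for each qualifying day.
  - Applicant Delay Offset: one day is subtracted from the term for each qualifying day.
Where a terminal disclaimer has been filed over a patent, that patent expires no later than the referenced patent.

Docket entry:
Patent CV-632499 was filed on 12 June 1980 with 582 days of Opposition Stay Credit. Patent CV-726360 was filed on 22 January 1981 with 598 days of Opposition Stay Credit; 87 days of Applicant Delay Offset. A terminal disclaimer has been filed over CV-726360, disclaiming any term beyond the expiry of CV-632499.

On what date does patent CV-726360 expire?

1999-01-15

Natural term of CV-726360:
  Base: filing + 17 years → 22 January 1998.
  Opposition Stay Credit: +598 days → 12 September 1999.
  Applicant Delay Offset: −87 days → 17 June 1999.
Expiry of referenced patent CV-632499:
  Base: filing + 17 years → 12 June 1997.
  Opposition Stay Credit: +582 days → 15 January 1999.
Terminal disclaimer: CV-726360 expires on the earlier of 17 June 1999 and 15 January 1999.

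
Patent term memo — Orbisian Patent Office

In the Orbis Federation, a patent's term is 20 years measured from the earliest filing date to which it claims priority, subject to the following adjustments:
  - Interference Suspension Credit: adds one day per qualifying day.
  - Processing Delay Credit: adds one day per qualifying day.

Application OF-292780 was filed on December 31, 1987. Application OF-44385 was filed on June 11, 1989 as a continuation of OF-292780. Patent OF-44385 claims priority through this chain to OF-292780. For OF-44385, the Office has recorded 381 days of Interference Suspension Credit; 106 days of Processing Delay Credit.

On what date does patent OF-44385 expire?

Earliest priority filing: 31 December 1987.
Base term: 31 December 1987 + 20 years → 31 December 2007.
Interference Suspension Credit: +381 days → 15 January 2009.
Processing Delay Credit: +106 days → 1 May 2009.

2009-05-01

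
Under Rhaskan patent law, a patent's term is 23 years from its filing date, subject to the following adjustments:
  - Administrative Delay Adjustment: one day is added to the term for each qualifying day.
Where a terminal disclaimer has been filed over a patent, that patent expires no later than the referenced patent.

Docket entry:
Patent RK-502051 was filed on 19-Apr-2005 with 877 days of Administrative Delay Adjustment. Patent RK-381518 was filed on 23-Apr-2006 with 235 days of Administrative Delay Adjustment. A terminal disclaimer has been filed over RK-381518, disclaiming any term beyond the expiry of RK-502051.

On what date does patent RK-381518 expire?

December 14, 2029

Natural term of RK-381518:
  Base: filing + 23 years → 23 April 2029.
  Administrative Delay Adjustment: +235 days → 14 December 2029.
Expiry of referenced patent RK-502051:
  Base: filing + 23 years → 19 April 2028.
  Administrative Delay Adjustment: +877 days → 13 September 2030.
Terminal disclaimer: RK-381518 expires on the earlier of 14 December 2029 and 13 September 2030.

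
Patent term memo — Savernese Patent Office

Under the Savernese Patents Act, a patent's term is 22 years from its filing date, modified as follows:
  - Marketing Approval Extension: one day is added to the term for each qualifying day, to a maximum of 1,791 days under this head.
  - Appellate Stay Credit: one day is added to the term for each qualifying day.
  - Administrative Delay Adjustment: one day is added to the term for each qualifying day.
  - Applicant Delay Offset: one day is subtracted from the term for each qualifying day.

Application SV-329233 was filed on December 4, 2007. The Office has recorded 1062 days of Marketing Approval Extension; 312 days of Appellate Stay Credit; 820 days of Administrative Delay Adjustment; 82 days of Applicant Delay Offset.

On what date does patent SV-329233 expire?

Base term: filing date + 22 years → 4 December 2029.
Marketing Approval Extension: 1062 days (within the 1791-day cap) → +1062 days → 31 October 2032.
Appellate Stay Credit: +312 days → 8 September 2033.
Administrative Delay Adjustment: +820 days → 7 December 2035.
Applicant Delay Offset: −82 days → 16 September 2035.

2035-09-16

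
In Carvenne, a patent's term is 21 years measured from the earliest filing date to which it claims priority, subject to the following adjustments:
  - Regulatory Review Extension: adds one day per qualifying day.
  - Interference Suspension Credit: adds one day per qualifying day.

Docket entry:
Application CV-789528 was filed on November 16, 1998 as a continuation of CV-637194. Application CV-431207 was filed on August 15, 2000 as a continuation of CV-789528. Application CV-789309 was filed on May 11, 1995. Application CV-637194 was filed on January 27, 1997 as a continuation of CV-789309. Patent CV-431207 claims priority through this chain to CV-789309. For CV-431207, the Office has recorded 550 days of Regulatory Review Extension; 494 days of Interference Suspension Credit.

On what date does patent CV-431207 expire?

Earliest priority filing: 11 May 1995.
Base term: 11 May 1995 + 21 years → 11 May 2016.
Regulatory Review Extension: +550 days → 12 November 2017.
Interference Suspension Credit: +494 days → 21 March 2019.

2019-03-21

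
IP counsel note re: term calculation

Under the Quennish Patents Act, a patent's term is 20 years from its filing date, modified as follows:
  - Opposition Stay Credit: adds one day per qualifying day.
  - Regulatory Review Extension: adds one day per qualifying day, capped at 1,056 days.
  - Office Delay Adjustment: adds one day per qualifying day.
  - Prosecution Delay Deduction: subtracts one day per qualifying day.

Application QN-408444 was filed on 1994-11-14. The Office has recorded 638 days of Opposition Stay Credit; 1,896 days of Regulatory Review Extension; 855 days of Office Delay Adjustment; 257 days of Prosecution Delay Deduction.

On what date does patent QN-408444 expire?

2021-02-22

Base term: filing date + 20 years → 14 November 2014.
Opposition Stay Credit: +638 days → 13 August 2016.
Regulatory Review Extension: 1896 days claimed exceeds the 1056-day cap, so +1056 days → 5 July 2019.
Office Delay Adjustment: +855 days → 6 November 2021.
Prosecution Delay Deduction: −257 days → 22 February 2021.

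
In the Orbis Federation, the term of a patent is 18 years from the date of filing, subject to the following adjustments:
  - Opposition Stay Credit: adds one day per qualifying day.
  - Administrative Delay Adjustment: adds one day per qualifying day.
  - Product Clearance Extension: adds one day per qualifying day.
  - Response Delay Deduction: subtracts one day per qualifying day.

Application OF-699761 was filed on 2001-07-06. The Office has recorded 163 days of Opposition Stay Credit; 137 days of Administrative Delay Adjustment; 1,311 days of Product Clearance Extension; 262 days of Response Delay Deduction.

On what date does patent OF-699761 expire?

March 16, 2023

Base term: filing date + 18 years → 6 July 2019.
Opposition Stay Credit: +163 days → 16 December 2019.
Administrative Delay Adjustment: +137 days → 1 May 2020.
Product Clearance Extension: +1311 days → 3 December 2023.
Response Delay Deduction: −262 days → 16 March 2023.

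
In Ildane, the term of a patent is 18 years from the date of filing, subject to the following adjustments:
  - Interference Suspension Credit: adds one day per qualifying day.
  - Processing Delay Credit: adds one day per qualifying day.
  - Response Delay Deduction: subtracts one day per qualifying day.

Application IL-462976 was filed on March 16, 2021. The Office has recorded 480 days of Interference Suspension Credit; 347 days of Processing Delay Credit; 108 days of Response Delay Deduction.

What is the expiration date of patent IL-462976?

Base term: filing date + 18 years → 16 March 2039.
Interference Suspension Credit: +480 days → 8 July 2040.
Processing Delay Credit: +347 days → 20 June 2041.
Response Delay Deduction: −108 days → 4 March 2041.

2041-03-04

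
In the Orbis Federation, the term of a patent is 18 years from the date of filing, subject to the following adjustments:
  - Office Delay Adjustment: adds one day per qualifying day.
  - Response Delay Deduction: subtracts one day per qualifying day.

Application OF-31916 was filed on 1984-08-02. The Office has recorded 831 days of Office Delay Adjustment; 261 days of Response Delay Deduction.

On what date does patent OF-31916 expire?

Base term: filing date + 18 years → 2 August 2002.
Office Delay Adjustment: +831 days → 10 November 2004.
Response Delay Deduction: −261 days → 23 February 2004.

2004-02-23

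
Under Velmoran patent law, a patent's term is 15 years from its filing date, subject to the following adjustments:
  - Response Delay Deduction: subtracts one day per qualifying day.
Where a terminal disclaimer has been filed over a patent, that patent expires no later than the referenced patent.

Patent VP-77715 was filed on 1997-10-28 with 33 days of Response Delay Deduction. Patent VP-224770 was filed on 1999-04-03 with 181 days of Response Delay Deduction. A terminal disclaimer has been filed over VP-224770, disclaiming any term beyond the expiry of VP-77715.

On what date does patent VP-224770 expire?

Natural term of VP-224770:
  Base: filing + 15 years → 3 April 2014.
  Response Delay Deduction: −181 days → 4 October 2013.
Expiry of referenced patent VP-77715:
  Base: filing + 15 years → 28 October 2012.
  Response Delay Deduction: −33 days → 25 September 2012.
Terminal disclaimer: VP-224770 expires on the earlier of 4 October 2013 and 25 September 2012.

September 25, 2012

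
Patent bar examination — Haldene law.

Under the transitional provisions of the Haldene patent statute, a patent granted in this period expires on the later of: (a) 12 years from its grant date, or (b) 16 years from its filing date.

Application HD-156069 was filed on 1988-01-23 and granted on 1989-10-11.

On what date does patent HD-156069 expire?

2004-01-23

(a) grant + 12 years → 11 October 2001.
(b) filing + 16 years → 23 January 2004.
Later of the two: 23 January 2004.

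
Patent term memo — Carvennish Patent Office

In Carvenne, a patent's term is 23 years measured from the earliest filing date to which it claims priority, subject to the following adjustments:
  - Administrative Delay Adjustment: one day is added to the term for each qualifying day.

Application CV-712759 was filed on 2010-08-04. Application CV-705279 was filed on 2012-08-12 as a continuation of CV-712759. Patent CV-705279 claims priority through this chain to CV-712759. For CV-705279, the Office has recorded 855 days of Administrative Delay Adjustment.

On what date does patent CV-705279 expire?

Earliest priority filing: 4 August 2010.
Base term: 4 August 2010 + 23 years → 4 August 2033.
Administrative Delay Adjustment: +855 days → 7 December 2035.

2035-12-07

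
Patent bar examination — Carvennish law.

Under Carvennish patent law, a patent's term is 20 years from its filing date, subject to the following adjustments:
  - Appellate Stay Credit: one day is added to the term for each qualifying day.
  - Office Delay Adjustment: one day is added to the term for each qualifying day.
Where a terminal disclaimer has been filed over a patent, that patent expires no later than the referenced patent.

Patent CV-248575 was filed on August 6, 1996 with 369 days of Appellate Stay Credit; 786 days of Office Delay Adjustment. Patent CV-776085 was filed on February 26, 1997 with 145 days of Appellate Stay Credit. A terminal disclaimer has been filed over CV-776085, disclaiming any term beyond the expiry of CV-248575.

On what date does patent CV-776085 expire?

Natural term of CV-776085:
  Base: filing + 20 years → 26 February 2017.
  Appellate Stay Credit: +145 days → 21 July 2017.
Expiry of referenced patent CV-248575:
  Base: filing + 20 years → 6 August 2016.
  Appellate Stay Credit: +369 days → 10 August 2017.
  Office Delay Adjustment: +786 days → 5 October 2019.
Terminal disclaimer: CV-776085 expires on the earlier of 21 July 2017 and 5 October 2019.

July 21, 2017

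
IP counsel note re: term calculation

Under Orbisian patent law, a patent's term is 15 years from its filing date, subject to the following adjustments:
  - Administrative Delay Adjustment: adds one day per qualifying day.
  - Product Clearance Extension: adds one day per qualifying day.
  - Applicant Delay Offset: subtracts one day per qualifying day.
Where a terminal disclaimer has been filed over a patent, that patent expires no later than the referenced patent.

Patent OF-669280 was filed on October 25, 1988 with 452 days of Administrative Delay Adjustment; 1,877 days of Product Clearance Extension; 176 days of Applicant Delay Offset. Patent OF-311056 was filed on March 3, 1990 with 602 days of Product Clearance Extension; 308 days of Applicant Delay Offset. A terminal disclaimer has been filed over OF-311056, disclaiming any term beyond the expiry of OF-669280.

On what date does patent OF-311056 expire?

Natural term of OF-311056:
  Base: filing + 15 years → 3 March 2005.
  Product Clearance Extension: +602 days → 26 October 2006.
  Applicant Delay Offset: −308 days → 22 December 2005.
Expiry of referenced patent OF-669280:
  Base: filing + 15 years → 25 October 2003.
  Administrative Delay Adjustment: +452 days → 19 January 2005.
  Product Clearance Extension: +1877 days → 11 March 2010.
  Applicant Delay Offset: −176 days → 16 September 2009.
Terminal disclaimer: OF-311056 expires on the earlier of 22 December 2005 and 16 September 2009.

December 22, 2005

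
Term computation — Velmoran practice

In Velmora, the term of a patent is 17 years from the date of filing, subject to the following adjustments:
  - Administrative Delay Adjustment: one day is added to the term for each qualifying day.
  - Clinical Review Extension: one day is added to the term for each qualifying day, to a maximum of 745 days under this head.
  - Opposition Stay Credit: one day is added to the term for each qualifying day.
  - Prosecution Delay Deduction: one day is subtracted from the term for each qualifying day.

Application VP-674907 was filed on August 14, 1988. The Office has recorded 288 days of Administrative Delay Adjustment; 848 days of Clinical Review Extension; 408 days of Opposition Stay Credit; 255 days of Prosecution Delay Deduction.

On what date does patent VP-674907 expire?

November 12, 2008

Base term: filing date + 17 years → 14 August 2005.
Administrative Delay Adjustment: +288 days → 29 May 2006.
Clinical Review Extension: 848 days claimed exceeds the 745-day cap, so +745 days → 12 June 2008.
Opposition Stay Credit: +408 days → 25 July 2009.
Prosecution Delay Deduction: −255 days → 12 November 2008.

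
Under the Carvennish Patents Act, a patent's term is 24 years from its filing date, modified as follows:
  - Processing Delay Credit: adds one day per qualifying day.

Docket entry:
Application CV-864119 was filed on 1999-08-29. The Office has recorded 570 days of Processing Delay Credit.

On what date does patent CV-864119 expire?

Base term: filing date + 24 years → 29 August 2023.
Processing Delay Credit: +570 days → 21 March 2025.

2025-03-21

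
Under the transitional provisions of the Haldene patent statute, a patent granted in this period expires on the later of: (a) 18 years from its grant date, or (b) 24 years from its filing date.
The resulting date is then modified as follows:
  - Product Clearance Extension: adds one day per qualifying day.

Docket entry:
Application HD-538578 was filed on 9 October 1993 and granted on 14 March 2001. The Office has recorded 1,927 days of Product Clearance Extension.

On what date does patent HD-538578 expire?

2024-06-22

(a) grant + 18 years → 14 March 2019.
(b) filing + 24 years → 9 October 2017.
Later of the two: 14 March 2019.
Product Clearance Extension: +1927 days → 22 June 2024.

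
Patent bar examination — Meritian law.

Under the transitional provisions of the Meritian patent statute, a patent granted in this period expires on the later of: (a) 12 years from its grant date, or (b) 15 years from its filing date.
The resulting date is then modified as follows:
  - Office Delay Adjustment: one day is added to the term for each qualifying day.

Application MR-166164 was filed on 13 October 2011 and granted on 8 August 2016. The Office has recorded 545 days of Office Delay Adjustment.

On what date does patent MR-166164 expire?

February 4, 2030

(a) grant + 12 years → 8 August 2028.
(b) filing + 15 years → 13 October 2026.
Later of the two: 8 August 2028.
Office Delay Adjustment: +545 days → 4 February 2030.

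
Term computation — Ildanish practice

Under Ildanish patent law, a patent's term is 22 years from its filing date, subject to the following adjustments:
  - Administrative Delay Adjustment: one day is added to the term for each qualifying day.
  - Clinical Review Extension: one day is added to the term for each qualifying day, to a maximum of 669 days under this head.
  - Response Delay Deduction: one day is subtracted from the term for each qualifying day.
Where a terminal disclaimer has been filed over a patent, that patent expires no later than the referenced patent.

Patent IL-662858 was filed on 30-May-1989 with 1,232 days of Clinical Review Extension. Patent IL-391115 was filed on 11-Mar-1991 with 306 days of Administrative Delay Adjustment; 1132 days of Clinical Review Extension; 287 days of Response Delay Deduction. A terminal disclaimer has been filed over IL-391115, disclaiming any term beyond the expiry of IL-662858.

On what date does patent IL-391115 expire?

March 29, 2013

Natural term of IL-391115:
  Base: filing + 22 years → 11 March 2013.
  Administrative Delay Adjustment: +306 days → 11 January 2014.
  Clinical Review Extension: 1132 days claimed exceeds the 669-day cap, so +669 days → 11 November 2015.
  Response Delay Deduction: −287 days → 28 January 2015.
Expiry of referenced patent IL-662858:
  Base: filing + 22 years → 30 May 2011.
  Clinical Review Extension: 1232 days claimed exceeds the 669-day cap, so +669 days → 29 March 2013.
Terminal disclaimer: IL-391115 expires on the earlier of 28 January 2015 and 29 March 2013.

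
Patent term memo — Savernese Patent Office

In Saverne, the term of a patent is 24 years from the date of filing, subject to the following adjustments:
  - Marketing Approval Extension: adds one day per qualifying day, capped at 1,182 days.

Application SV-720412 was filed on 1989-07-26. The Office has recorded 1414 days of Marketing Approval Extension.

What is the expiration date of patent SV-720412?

Base term: filing date + 24 years → 26 July 2013.
Marketing Approval Extension: 1414 days claimed exceeds the 1182-day cap, so +1182 days → 20 October 2016.

2016-10-20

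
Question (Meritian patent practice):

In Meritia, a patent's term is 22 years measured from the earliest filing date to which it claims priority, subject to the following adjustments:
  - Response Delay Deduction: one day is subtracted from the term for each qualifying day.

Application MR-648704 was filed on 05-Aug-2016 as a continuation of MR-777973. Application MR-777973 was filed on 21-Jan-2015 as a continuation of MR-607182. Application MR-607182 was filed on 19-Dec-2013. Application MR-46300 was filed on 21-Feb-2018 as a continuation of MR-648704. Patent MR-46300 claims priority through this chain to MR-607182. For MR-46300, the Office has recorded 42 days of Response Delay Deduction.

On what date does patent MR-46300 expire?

2035-11-07

Earliest priority filing: 19 December 2013.
Base term: 19 December 2013 + 22 years → 19 December 2035.
Response Delay Deduction: −42 days → 7 November 2035.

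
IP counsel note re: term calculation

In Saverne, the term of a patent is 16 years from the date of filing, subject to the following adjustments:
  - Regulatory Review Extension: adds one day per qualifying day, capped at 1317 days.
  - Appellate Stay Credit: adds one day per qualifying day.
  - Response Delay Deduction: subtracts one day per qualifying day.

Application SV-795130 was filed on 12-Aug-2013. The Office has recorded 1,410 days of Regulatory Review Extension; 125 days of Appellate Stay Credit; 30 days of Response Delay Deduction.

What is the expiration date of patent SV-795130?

Base term: filing date + 16 years → 12 August 2029.
Regulatory Review Extension: 1410 days claimed exceeds the 1317-day cap, so +1317 days → 21 March 2033.
Appellate Stay Credit: +125 days → 24 July 2033.
Response Delay Deduction: −30 days → 24 June 2033.

2033-06-24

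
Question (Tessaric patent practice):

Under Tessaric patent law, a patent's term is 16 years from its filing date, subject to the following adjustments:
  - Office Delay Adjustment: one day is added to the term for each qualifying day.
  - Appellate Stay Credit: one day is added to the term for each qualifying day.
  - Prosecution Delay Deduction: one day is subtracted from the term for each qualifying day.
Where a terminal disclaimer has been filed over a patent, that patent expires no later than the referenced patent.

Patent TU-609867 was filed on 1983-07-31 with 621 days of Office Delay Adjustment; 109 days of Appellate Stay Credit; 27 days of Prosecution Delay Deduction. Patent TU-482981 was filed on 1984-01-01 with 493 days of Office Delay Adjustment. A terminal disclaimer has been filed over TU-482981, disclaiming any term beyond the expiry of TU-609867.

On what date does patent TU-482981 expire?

Natural term of TU-482981:
  Base: filing + 16 years → 1 January 2000.
  Office Delay Adjustment: +493 days → 8 May 2001.
Expiry of referenced patent TU-609867:
  Base: filing + 16 years → 31 July 1999.
  Office Delay Adjustment: +621 days → 12 April 2001.
  Appellate Stay Credit: +109 days → 30 July 2001.
  Prosecution Delay Deduction: −27 days → 3 July 2001.
Terminal disclaimer: TU-482981 expires on the earlier of 8 May 2001 and 3 July 2001.

May 8, 2001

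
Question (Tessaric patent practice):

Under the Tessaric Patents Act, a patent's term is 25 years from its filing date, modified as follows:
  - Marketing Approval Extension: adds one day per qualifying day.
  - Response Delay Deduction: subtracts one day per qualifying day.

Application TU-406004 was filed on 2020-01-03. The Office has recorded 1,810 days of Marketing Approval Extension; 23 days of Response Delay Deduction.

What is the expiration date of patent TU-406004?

November 25, 2049

Base term: filing date + 25 years → 3 January 2045.
Marketing Approval Extension: +1810 days → 18 December 2049.
Response Delay Deduction: −23 days → 25 November 2049.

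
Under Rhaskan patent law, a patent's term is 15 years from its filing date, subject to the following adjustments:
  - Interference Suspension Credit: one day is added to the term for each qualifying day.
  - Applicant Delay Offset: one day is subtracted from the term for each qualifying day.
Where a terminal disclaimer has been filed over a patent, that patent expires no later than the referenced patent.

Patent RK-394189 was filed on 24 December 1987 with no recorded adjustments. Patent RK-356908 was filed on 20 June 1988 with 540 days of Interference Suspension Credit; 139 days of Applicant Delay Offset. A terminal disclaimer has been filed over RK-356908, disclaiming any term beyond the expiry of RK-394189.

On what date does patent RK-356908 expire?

Natural term of RK-356908:
  Base: filing + 15 years → 20 June 2003.
  Interference Suspension Credit: +540 days → 11 December 2004.
  Applicant Delay Offset: −139 days → 25 July 2004.
Expiry of referenced patent RK-394189:
  Base: filing + 15 years → 24 December 2002.
Terminal disclaimer: RK-356908 expires on the earlier of 25 July 2004 and 24 December 2002.

December 24, 2002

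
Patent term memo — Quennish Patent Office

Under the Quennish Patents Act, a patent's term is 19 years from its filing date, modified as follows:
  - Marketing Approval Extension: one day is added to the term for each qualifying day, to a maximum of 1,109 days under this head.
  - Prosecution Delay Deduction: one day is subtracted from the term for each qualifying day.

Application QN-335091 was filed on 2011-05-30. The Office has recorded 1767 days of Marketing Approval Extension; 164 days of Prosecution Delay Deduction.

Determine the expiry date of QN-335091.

2032-12-30

Base term: filing date + 19 years → 30 May 2030.
Marketing Approval Extension: 1767 days claimed exceeds the 1109-day cap, so +1109 days → 12 June 2033.
Prosecution Delay Deduction: −164 days → 30 December 2032.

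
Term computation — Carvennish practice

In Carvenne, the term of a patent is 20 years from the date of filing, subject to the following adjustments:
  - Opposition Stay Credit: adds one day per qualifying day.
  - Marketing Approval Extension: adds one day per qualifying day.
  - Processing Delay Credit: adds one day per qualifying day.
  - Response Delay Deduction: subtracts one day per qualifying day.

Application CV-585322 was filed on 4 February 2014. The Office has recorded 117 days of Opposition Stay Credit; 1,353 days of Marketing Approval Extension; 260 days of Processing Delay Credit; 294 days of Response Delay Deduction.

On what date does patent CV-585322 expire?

Base term: filing date + 20 years → 4 February 2034.
Opposition Stay Credit: +117 days → 1 June 2034.
Marketing Approval Extension: +1353 days → 13 February 2038.
Processing Delay Credit: +260 days → 31 October 2038.
Response Delay Deduction: −294 days → 10 January 2038.

January 10, 2038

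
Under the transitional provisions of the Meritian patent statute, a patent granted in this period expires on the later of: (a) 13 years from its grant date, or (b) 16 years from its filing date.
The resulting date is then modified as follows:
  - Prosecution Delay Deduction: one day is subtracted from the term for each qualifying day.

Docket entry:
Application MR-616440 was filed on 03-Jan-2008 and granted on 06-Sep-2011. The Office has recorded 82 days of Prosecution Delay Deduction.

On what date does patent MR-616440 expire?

2024-06-16

(a) grant + 13 years → 6 September 2024.
(b) filing + 16 years → 3 January 2024.
Later of the two: 6 September 2024.
Prosecution Delay Deduction: −82 days → 16 June 2024.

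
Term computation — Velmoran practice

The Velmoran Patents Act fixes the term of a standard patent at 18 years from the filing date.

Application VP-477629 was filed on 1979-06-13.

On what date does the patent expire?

Filing date + 18 years → 13 June 1997.

June 13, 1997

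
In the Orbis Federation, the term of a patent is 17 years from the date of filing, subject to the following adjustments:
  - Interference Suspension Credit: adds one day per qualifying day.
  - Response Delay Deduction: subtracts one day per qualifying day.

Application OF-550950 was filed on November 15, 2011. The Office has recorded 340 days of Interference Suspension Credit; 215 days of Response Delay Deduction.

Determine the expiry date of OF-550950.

Base term: filing date + 17 years → 15 November 2028.
Interference Suspension Credit: +340 days → 21 October 2029.
Response Delay Deduction: −215 days → 20 March 2029.

2029-03-20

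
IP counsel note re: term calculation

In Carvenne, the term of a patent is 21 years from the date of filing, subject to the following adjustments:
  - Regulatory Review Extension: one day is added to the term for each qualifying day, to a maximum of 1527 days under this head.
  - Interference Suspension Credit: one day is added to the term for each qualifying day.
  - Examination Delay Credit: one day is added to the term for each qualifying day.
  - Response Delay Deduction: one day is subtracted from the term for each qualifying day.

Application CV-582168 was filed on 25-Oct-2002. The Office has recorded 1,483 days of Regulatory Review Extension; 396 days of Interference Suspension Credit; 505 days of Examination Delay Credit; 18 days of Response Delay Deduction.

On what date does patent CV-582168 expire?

Base term: filing date + 21 years → 25 October 2023.
Regulatory Review Extension: 1483 days (within the 1527-day cap) → +1483 days → 16 November 2027.
Interference Suspension Credit: +396 days → 16 December 2028.
Examination Delay Credit: +505 days → 5 May 2030.
Response Delay Deduction: −18 days → 17 April 2030.

2030-04-17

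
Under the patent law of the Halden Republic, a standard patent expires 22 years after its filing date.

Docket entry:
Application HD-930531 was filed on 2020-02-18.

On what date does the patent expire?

Filing date + 22 years → 18 February 2042.

February 18, 2042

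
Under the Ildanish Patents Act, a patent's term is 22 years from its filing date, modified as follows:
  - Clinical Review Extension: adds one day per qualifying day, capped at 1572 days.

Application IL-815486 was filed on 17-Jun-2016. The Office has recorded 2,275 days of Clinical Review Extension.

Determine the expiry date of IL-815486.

Base term: filing date + 22 years → 17 June 2038.
Clinical Review Extension: 2275 days claimed exceeds the 1572-day cap, so +1572 days → 6 October 2042.

October 6, 2042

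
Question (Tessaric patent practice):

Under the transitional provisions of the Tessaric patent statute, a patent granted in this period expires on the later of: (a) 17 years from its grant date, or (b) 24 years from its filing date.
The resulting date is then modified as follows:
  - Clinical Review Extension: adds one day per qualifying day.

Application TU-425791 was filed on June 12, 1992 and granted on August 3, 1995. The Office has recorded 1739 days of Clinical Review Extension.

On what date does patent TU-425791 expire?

March 17, 2021

(a) grant + 17 years → 3 August 2012.
(b) filing + 24 years → 12 June 2016.
Later of the two: 12 June 2016.
Clinical Review Extension: +1739 days → 17 March 2021.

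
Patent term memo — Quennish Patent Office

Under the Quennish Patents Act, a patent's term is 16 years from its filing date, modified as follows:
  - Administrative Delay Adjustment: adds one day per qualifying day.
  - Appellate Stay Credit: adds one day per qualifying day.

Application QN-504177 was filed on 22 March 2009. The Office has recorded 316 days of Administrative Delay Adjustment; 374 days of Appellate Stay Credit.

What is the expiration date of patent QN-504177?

February 10, 2027

Base term: filing date + 16 years → 22 March 2025.
Administrative Delay Adjustment: +316 days → 1 February 2026.
Appellate Stay Credit: +374 days → 10 February 2027.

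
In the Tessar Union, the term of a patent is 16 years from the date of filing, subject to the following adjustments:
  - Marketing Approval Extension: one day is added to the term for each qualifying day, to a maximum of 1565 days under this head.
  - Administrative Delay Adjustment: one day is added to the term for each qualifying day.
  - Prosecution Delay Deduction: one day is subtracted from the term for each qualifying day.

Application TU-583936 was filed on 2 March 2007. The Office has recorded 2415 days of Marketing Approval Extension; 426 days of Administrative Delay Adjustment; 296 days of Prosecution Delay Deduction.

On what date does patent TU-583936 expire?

Base term: filing date + 16 years → 2 March 2023.
Marketing Approval Extension: 2415 days claimed exceeds the 1565-day cap, so +1565 days → 14 June 2027.
Administrative Delay Adjustment: +426 days → 13 August 2028.
Prosecution Delay Deduction: −296 days → 22 October 2027.

October 22, 2027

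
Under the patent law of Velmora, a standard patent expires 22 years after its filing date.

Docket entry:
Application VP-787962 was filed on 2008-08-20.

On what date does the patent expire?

Filing date + 22 years → 20 August 2030.

August 20, 2030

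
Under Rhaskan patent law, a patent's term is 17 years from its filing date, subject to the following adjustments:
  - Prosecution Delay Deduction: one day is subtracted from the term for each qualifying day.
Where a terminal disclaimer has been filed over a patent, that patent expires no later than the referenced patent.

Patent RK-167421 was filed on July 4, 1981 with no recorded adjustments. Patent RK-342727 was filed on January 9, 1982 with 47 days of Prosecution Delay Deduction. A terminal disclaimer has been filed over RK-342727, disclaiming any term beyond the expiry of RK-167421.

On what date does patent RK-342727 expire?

July 4, 1998

Natural term of RK-342727:
  Base: filing + 17 years → 9 January 1999.
  Prosecution Delay Deduction: −47 days → 23 November 1998.
Expiry of referenced patent RK-167421:
  Base: filing + 17 years → 4 July 1998.
Terminal disclaimer: RK-342727 expires on the earlier of 23 November 1998 and 4 July 1998.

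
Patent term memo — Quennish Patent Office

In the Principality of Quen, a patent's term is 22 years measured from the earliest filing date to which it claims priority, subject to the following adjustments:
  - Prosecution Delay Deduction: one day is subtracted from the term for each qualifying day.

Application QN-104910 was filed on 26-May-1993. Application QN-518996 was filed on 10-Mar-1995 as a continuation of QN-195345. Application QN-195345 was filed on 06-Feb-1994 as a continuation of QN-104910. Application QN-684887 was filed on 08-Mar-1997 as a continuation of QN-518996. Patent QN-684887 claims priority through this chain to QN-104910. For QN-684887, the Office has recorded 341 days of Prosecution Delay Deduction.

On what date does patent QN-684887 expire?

2014-06-19

Earliest priority filing: 26 May 1993.
Base term: 26 May 1993 + 22 years → 26 May 2015.
Prosecution Delay Deduction: −341 days → 19 June 2014.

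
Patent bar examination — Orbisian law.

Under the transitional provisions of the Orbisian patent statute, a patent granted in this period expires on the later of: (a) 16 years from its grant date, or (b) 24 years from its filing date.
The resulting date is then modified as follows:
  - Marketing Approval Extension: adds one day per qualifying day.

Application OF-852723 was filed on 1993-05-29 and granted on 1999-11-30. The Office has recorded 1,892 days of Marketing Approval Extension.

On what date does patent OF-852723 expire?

(a) grant + 16 years → 30 November 2015.
(b) filing + 24 years → 29 May 2017.
Later of the two: 29 May 2017.
Marketing Approval Extension: +1892 days → 3 August 2022.

2022-08-03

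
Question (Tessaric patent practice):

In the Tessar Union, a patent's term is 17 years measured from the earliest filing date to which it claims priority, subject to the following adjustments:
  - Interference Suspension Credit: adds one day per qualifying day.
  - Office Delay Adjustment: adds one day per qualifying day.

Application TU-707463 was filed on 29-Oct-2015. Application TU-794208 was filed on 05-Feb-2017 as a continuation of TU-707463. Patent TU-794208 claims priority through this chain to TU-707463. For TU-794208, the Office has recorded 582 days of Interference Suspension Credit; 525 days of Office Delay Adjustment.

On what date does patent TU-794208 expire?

Earliest priority filing: 29 October 2015.
Base term: 29 October 2015 + 17 years → 29 October 2032.
Interference Suspension Credit: +582 days → 3 June 2034.
Office Delay Adjustment: +525 days → 10 November 2035.

November 10, 2035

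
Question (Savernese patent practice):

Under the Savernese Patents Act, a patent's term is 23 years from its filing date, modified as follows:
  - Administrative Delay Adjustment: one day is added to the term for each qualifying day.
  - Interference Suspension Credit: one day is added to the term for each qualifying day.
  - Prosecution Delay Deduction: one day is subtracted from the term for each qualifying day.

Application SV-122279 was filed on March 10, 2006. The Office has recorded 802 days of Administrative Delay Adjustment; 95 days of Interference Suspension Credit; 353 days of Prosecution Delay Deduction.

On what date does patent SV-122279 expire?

2030-09-05

Base term: filing date + 23 years → 10 March 2029.
Administrative Delay Adjustment: +802 days → 21 May 2031.
Interference Suspension Credit: +95 days → 24 August 2031.
Prosecution Delay Deduction: −353 days → 5 September 2030.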